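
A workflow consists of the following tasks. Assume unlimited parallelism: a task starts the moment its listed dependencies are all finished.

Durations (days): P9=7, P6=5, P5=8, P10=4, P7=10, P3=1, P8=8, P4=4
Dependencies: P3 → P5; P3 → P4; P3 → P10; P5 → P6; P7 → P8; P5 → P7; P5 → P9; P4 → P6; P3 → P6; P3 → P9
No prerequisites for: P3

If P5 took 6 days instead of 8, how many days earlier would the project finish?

Critical path before the change: P3→P5→P7→P8 = 1+8+10+8 = 27 giving 27 days.
P5 is on the critical path; changing it to 6 makes that path 25 days.
That remains the longest chain; total 25 days.
Change in finish: 25 − 27 = -2 days.

2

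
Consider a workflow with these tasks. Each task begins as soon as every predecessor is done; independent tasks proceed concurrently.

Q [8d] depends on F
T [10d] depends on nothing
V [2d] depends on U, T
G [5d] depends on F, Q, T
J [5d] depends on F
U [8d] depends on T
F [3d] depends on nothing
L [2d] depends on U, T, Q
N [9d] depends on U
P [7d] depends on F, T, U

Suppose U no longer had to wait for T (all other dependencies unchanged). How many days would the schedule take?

17

Original critical path: T→U→N = 10+8+9 = 27 ⇒ 27 days.
Without T→U, U's earliest start moves from 10 to 0.
After: T→P = 10+7 = 17 → 17 days.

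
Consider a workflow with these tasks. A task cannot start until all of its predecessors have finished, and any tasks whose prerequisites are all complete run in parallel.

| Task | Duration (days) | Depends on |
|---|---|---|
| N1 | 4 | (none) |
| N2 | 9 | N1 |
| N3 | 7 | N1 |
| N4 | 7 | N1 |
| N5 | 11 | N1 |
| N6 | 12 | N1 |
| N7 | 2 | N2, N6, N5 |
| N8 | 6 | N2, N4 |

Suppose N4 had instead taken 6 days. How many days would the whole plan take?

Actual critical path: N1→N2→N8 = 4+9+6 = 19 ⇒ 19 days.
The longest path through N4 is only 17 days, so N4 has float 2.
The critical path is still N1→N2→N8; finish is now 19 days.

19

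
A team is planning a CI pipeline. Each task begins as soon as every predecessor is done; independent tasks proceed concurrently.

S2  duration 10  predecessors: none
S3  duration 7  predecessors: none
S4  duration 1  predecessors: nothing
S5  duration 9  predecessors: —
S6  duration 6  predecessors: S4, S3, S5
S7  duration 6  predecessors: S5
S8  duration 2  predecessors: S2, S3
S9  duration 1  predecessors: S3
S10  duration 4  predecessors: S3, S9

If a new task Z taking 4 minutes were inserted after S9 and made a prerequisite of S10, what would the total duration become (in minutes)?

16

Originally the job takes 15 minutes.
With Z inserted, S10 now waits for max(S3, S9, Z).
New critical path: S3→S9→Z→S10 = 7+1+4+4 = 16 ⇒ 16 minutes.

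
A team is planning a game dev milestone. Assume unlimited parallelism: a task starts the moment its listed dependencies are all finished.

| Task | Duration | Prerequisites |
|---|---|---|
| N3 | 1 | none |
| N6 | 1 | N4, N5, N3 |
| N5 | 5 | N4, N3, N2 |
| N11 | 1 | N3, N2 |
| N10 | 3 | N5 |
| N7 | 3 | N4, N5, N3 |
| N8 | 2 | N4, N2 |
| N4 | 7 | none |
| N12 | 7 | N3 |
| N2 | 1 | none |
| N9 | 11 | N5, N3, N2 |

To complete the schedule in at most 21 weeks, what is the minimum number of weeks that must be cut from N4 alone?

2

Current finish: 23 weeks; target: 21.
N4 is on every critical path, so each week cut from N4 cuts the finish by one (this holds down to a finish of 17).
Need 23 − 21 = 2 weeks off N4 → N4 becomes 5 weeks, finish becomes 21.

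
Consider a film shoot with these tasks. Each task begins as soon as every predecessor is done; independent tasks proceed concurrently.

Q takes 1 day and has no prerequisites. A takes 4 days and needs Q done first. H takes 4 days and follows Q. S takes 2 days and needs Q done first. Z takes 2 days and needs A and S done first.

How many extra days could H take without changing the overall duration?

2

Critical path: Q→A→Z = 1+4+2 = 7, so the finish is 7 days.
Longest path through H: 5 days (earliest finish 5, latest finish 7).
Slack of H = 3 − 1 = 2 days.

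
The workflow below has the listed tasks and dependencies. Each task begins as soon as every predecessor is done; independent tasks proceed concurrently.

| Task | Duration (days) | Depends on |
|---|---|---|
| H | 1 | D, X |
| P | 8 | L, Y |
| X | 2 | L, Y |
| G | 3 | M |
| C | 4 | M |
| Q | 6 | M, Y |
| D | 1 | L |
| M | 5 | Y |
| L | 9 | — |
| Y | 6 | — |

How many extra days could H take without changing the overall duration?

The longest chain is Y→M→Q = 6+5+6 = 17; overall finish 17 days.
H finishes as early as 12 and must finish by 17.
Float = 17 − 12 = 5.

5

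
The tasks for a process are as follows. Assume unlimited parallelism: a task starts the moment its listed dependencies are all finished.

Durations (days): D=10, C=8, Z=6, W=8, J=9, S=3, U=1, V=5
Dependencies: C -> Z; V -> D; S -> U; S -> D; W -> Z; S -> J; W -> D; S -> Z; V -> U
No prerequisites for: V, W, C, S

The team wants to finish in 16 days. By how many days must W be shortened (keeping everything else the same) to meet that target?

Current finish: 18 days; target: 16.
W is on every critical path, so each day cut from W cuts the finish by one (this holds down to a finish of 15).
Need 18 − 16 = 2 days off W → W becomes 6 days, finish becomes 16.

2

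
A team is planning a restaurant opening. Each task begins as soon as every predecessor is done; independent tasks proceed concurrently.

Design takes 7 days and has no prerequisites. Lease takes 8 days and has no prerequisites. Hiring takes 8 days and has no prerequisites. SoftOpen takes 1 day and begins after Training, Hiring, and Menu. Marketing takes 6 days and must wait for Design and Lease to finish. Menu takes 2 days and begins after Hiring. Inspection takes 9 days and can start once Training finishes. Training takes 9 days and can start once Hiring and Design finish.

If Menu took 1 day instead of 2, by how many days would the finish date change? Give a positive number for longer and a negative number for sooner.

Baseline: Hiring→Training→Inspection = 8+9+9 = 26 → 26 days.
Menu has 15 days of float (longest path through it is 11).
No other chain overtakes it, so the finish is 26 days.
Change in finish: 26 − 26 = +0 days.

0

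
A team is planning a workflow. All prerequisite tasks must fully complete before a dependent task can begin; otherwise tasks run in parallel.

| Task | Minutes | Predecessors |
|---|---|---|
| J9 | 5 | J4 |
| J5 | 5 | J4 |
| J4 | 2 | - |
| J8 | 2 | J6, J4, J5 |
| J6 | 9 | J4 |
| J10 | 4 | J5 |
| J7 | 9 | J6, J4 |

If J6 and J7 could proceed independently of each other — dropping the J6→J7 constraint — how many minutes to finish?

Before: longest chain J4→J6→J7 = 2+9+9 = 20, finish 20.
Without J6→J7, J7's earliest start moves from 11 to 2.
The longest chain is now J4→J6→J8 = 2+9+2 = 13, so the schedule takes 13 minutes.

13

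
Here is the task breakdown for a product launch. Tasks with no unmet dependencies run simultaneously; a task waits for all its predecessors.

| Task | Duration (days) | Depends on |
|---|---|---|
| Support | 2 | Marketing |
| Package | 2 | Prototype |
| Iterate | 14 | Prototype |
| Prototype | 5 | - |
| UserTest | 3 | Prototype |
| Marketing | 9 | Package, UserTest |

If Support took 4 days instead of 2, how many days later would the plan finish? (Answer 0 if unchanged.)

2

The binding path is Prototype→UserTest→Marketing→Support = 5+3+9+2 = 19; finish at 19 days.
Since Support is critical, the +2 change carries straight to that chain (now 21 days).
The critical path is still Prototype→UserTest→Marketing→Support; finish is now 21 days.
Change in finish: 21 − 19 = +2 days.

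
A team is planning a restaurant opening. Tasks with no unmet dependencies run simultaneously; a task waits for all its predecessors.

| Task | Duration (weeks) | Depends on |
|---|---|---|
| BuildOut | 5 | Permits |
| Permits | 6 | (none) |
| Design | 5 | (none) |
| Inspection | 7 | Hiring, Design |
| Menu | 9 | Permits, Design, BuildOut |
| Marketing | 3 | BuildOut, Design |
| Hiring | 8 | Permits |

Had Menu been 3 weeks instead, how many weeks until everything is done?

Critical path before the change: Permits→Hiring→Inspection = 6+8+7 = 21 giving 21 weeks.
Menu has 1 week of float (longest path through it is 20).
The critical path is still Permits→Hiring→Inspection; finish is now 21 weeks.

21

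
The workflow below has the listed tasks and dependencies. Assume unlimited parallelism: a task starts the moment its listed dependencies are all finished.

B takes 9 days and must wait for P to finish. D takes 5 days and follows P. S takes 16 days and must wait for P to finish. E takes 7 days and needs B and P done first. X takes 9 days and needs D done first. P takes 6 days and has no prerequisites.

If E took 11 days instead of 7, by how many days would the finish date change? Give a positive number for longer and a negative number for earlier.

As given, the longest chain is P→B→E = 6+9+7 = 22, so the finish is 22 days.
E is on the critical path; changing it to 11 makes that path 26 days.
No other chain overtakes it, so the finish is 26 days.
Change in finish: 26 − 22 = +4 days.

4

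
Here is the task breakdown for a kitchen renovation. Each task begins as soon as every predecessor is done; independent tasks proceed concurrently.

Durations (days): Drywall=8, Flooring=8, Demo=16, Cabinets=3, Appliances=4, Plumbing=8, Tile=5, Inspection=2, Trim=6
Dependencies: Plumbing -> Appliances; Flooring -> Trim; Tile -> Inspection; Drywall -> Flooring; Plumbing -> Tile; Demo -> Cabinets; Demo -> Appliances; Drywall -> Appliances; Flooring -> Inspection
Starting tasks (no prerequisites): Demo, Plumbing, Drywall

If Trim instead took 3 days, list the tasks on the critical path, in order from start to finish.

Demo, Appliances

Critical path before the change: Drywall→Flooring→Trim = 8+8+6 = 22 giving 22 days.
Since Trim is critical, the -3 change carries straight to that chain (now 19 days).
New critical path: Demo→Appliances = 16+4 = 20 ⇒ 20 days.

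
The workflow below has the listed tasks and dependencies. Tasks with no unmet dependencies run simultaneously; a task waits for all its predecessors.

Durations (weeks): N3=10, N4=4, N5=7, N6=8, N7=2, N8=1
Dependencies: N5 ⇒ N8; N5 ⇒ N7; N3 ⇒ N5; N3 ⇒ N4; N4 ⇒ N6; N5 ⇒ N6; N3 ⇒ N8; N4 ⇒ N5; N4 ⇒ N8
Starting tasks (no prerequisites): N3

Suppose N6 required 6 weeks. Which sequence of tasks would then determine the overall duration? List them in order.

The binding path is N3→N4→N5→N6 = 10+4+7+8 = 29; finish at 29 weeks.
Since N6 is critical, the -2 change carries straight to that chain (now 27 weeks).
No other chain overtakes it, so the finish is 27 weeks.

N3, N4, N5, N6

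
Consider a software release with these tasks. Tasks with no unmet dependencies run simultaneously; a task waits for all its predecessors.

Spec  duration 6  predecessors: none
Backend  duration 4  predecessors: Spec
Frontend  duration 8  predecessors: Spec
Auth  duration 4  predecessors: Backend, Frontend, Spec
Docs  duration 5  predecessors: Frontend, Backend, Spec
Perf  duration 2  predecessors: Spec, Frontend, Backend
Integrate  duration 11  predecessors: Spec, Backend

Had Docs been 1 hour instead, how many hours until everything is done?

The binding path is Spec→Backend→Integrate = 6+4+11 = 21; finish at 21 hours.
Docs has 2 hours of float (longest path through it is 19).
No other chain overtakes it, so the finish is 21 hours.

21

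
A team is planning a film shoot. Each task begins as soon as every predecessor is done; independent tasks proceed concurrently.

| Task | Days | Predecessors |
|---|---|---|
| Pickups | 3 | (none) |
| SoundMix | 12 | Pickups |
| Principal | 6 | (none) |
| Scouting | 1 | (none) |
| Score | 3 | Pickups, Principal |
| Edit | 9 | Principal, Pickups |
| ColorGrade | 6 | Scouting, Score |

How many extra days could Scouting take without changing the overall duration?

8

Critical path: Principal→Edit = 6+9 = 15, so the finish is 15 days.
Longest path through Scouting: 7 days (earliest finish 1, latest finish 9).
So Scouting can slip 9 − 1 = 8 days.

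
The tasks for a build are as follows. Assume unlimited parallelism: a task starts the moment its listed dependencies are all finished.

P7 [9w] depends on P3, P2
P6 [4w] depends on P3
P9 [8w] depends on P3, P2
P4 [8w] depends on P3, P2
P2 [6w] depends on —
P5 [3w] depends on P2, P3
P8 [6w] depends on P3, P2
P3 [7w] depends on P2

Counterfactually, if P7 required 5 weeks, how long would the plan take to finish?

21

Actual critical path: P2→P3→P7 = 6+7+9 = 22 ⇒ 22 weeks.
P7 lies on that path, so at 5 weeks the path becomes 18 weeks.
New critical path: P2→P3→P4 = 6+7+8 = 21 ⇒ 21 weeks.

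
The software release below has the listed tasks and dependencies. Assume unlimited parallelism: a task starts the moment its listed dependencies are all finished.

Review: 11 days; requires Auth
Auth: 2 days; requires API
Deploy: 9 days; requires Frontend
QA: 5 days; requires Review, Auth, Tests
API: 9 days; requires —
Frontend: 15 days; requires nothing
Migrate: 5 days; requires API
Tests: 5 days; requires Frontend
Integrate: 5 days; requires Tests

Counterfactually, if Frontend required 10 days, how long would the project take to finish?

The binding path is API→Auth→Review→QA = 9+2+11+5 = 27; finish at 27 days.
Frontend is off the critical path — its longest chain is 25 days, giving 2 of slack.
That remains the longest chain; total 27 days.

27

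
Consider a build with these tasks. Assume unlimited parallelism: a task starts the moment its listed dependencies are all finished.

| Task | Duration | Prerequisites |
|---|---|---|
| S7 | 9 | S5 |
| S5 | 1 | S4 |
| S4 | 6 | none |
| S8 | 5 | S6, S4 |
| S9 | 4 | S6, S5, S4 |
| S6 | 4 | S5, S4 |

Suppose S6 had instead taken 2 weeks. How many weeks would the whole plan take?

The binding path is S4→S5→S6→S8 = 6+1+4+5 = 16; finish at 16 weeks.
Since S6 is critical, the -2 change carries straight to that chain (now 14 weeks).
Now S4→S5→S7 = 6+1+9 = 16 is longest, so the finish becomes 16 weeks.

16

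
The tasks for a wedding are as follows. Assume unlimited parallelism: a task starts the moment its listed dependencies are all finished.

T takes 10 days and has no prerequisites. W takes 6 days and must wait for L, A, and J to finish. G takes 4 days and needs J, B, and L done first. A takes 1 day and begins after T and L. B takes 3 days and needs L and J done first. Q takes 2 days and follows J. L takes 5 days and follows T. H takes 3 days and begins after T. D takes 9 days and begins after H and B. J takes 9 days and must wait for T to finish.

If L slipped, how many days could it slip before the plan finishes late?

T→J→B→D = 10+9+3+9 = 31 sets the makespan at 31 days.
Longest path through L: 27 days (earliest finish 15, latest finish 19).
So L can slip 19 − 15 = 4 days.

4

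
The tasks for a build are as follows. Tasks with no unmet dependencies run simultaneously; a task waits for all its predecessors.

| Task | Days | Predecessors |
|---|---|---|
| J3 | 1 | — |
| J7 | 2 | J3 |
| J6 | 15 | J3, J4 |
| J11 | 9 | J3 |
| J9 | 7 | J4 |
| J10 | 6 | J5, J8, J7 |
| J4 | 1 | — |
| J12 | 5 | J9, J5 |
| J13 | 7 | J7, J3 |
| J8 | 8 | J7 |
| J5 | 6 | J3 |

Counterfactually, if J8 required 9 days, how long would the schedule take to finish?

18

The binding path is J3→J7→J8→J10 = 1+2+8+6 = 17; finish at 17 days.
J8 is on the critical path; changing it to 9 makes that path 18 days.
No other chain overtakes it, so the finish is 18 days.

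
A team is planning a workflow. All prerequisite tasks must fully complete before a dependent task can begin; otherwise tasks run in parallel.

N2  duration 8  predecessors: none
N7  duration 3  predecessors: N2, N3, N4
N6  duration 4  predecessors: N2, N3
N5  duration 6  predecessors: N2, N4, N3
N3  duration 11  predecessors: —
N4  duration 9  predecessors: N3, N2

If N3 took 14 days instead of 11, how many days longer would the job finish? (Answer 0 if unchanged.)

3

Critical path before the change: N3→N4→N5 = 11+9+6 = 26 giving 26 days.
N3 is on the critical path; changing it to 14 makes that path 29 days.
The critical path is still N3→N4→N5; finish is now 29 days.
Change in finish: 29 − 26 = +3 days.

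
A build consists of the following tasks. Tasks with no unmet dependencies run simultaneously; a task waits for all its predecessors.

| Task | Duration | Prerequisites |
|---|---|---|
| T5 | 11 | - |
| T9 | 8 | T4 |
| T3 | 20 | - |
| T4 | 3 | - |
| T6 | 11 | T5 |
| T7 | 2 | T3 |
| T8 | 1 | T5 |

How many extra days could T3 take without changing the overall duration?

0

T3→T7 = 20+2 = 22 sets the makespan at 22 days.
Longest path through T3: 22 days (earliest finish 20, latest finish 20).
Slack of T3 = 0 − 0 = 0 days.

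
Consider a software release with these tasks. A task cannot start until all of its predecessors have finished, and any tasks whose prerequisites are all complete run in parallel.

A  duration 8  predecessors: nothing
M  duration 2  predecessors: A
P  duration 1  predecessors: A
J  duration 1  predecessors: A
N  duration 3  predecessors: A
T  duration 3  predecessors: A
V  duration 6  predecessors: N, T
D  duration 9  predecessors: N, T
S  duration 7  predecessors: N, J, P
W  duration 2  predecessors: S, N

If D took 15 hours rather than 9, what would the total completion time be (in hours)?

26

Actual critical path: A→N→D = 8+3+9 = 20 ⇒ 20 hours.
D is on the critical path; changing it to 15 makes that path 26 hours.
That remains the longest chain; total 26 hours.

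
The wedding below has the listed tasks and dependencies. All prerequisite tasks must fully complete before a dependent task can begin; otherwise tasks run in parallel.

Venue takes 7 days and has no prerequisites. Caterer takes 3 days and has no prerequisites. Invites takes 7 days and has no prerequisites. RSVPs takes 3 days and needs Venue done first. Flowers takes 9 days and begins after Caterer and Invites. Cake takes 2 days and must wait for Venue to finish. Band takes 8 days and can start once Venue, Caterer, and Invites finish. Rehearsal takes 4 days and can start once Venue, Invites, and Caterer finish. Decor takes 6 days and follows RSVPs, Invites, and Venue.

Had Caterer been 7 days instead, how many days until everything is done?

The binding path is Venue→RSVPs→Decor = 7+3+6 = 16; finish at 16 days.
Caterer has 4 days of float (longest path through it is 12).
That remains the longest chain; total 16 days.

16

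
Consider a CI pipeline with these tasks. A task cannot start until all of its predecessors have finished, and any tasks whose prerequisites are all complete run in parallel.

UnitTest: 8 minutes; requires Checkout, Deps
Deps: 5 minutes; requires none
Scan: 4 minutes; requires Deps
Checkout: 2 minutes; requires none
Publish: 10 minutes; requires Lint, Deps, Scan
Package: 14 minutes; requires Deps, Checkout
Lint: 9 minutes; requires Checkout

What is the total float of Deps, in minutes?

The longest chain is Checkout→Lint→Publish = 2+9+10 = 21; overall finish 21 minutes.
The longest chain containing Deps totals 19 minutes.
Slack of Deps = 2 − 0 = 2 minutes.

2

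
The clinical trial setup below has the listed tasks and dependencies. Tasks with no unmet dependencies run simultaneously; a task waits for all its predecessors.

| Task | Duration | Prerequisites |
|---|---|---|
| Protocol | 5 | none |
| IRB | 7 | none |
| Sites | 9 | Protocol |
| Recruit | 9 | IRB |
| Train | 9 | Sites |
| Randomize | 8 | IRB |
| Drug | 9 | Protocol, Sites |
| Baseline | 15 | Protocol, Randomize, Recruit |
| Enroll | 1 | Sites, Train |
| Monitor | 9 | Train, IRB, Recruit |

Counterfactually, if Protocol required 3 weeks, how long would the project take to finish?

Actual critical path: Protocol→Sites→Train→Monitor = 5+9+9+9 = 32 ⇒ 32 weeks.
Since Protocol is critical, the -2 change carries straight to that chain (now 30 weeks).
Now IRB→Recruit→Baseline = 7+9+15 = 31 is longest, so the finish becomes 31 weeks.

31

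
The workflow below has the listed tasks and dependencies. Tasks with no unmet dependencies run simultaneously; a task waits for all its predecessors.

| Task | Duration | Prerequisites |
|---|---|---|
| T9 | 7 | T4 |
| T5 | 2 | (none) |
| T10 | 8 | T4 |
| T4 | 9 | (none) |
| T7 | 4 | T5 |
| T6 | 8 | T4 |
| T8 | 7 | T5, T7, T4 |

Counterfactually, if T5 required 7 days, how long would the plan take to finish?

As given, the longest chain is T4→T6 = 9+8 = 17, so the finish is 17 days.
The longest path through T5 is only 13 days, so T5 has float 4.
New critical path: T5→T7→T8 = 7+4+7 = 18 ⇒ 18 days.

18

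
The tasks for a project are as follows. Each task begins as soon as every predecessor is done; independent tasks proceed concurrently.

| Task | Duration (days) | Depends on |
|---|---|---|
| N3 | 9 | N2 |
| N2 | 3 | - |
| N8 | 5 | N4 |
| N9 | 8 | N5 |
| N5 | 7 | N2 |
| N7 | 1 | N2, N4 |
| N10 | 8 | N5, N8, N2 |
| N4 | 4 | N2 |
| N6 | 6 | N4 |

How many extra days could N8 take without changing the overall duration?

N2→N4→N8→N10 = 3+4+5+8 = 20 sets the makespan at 20 days.
The longest chain containing N8 totals 20 days.
Float = 20 − 20 = 0.

0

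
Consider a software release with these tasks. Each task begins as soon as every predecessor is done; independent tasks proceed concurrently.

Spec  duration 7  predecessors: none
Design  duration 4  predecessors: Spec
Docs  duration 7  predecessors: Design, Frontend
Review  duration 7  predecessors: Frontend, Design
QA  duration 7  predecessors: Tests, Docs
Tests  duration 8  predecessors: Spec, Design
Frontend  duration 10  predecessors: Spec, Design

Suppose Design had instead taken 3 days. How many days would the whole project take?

34

As given, the longest chain is Spec→Design→Frontend→Docs→QA = 7+4+10+7+7 = 35, so the finish is 35 days.
Since Design is critical, the -1 change carries straight to that chain (now 34 days).
That remains the longest chain; total 34 days.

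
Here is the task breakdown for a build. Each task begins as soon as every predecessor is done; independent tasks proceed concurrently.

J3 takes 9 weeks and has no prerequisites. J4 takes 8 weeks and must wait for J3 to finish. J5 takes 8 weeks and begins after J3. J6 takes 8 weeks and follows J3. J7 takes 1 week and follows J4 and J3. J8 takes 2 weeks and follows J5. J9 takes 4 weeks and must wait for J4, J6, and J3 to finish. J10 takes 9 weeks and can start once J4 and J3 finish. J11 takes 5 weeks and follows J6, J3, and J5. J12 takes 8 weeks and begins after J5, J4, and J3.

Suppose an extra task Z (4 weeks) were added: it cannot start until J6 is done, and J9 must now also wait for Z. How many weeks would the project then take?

26

Originally the project takes 26 weeks.
With Z inserted, J9 now waits for max(J4, J6, J3, Z).
New critical path: J3→J4→J10 = 9+8+9 = 26 ⇒ 26 weeks.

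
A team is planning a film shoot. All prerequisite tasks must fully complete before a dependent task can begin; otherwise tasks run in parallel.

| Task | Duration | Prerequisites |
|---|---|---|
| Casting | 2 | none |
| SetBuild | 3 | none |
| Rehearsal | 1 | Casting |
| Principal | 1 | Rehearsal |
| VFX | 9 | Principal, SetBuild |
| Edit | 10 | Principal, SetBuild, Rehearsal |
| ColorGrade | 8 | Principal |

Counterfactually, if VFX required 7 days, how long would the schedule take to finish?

The binding path is Casting→Rehearsal→Principal→Edit = 2+1+1+10 = 14; finish at 14 days.
VFX is off the critical path — its longest chain is 13 days, giving 1 of slack.
The critical path is still Casting→Rehearsal→Principal→Edit; finish is now 14 days.

14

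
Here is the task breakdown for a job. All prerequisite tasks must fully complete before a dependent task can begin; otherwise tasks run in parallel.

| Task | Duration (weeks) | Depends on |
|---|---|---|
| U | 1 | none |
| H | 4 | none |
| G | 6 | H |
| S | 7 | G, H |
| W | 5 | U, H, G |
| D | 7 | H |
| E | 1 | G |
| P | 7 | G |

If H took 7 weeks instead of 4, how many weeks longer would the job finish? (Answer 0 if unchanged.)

3

Critical path before the change: H→G→S = 4+6+7 = 17 giving 17 weeks.
Since H is critical, the +3 change carries straight to that chain (now 20 weeks).
That remains the longest chain; total 20 weeks.
Change in finish: 20 − 17 = +3 weeks.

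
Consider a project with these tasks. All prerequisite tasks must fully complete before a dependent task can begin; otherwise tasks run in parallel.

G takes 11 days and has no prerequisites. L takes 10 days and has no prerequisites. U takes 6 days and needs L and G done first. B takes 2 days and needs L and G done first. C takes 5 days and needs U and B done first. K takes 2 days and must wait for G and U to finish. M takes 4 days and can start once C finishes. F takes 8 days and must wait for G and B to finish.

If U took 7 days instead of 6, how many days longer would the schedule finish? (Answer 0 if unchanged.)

1

Actual critical path: G→U→C→M = 11+6+5+4 = 26 ⇒ 26 days.
U is on the critical path; changing it to 7 makes that path 27 days.
That remains the longest chain; total 27 days.
Change in finish: 27 − 26 = +1 days.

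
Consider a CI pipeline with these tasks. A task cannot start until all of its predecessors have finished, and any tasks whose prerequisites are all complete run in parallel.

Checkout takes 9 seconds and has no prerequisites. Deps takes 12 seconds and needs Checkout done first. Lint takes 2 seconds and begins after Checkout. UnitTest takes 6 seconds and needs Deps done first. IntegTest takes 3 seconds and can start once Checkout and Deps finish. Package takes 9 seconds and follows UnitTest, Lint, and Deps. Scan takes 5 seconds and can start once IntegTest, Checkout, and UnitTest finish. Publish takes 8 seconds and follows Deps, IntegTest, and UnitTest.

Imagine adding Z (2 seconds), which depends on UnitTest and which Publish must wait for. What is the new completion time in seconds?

Originally the schedule takes 36 seconds.
With Z inserted, Publish now waits for max(Deps, IntegTest, UnitTest, Z).
New critical path: Checkout→Deps→UnitTest→Z→Publish = 9+12+6+2+8 = 37 ⇒ 37 seconds.

37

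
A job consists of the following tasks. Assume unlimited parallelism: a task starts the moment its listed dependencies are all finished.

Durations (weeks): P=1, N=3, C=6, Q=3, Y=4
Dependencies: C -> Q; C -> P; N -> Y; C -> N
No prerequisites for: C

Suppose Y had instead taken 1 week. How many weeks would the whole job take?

10

As given, the longest chain is C→N→Y = 6+3+4 = 13, so the finish is 13 weeks.
Y lies on that path, so at 1 week the path becomes 10 weeks.
No other chain overtakes it, so the finish is 10 weeks.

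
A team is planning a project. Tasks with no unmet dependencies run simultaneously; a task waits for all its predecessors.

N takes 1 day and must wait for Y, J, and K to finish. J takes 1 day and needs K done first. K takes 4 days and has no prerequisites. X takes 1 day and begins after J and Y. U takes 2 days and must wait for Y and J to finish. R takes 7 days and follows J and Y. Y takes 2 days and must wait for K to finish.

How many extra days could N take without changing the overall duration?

6

Critical path: K→Y→R = 4+2+7 = 13, so the finish is 13 days.
Longest path through N: 7 days (earliest finish 7, latest finish 13).
Slack of N = 12 − 6 = 6 days.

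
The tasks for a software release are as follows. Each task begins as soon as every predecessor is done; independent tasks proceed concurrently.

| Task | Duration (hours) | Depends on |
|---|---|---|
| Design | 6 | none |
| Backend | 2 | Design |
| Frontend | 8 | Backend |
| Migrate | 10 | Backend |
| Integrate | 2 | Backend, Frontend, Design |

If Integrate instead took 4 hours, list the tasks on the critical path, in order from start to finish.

The binding path is Design→Backend→Frontend→Integrate = 6+2+8+2 = 18; finish at 18 hours.
Integrate lies on that path, so at 4 hours the path becomes 20 hours.
No other chain overtakes it, so the finish is 20 hours.

Design, Backend, Frontend, Integrate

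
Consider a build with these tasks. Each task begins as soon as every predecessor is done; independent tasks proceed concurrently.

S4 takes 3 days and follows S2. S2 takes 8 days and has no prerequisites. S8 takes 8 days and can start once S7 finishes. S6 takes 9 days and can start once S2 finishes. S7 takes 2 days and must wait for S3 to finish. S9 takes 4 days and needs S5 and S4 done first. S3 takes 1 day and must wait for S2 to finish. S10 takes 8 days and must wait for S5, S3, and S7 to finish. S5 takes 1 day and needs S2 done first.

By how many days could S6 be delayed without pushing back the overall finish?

2

S2→S3→S7→S8 = 8+1+2+8 = 19 sets the makespan at 19 days.
The longest chain containing S6 totals 17 days.
So S6 can slip 19 − 17 = 2 days.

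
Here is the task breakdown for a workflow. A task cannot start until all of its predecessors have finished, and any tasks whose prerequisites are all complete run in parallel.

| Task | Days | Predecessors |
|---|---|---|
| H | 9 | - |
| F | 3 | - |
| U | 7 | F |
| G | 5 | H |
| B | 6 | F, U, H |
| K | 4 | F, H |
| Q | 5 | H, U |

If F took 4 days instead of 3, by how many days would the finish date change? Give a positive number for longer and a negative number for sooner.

1

Actual critical path: F→U→B = 3+7+6 = 16 ⇒ 16 days.
F lies on that path, so at 4 days the path becomes 17 days.
The critical path is still F→U→B; finish is now 17 days.
Change in finish: 17 − 16 = +1 days.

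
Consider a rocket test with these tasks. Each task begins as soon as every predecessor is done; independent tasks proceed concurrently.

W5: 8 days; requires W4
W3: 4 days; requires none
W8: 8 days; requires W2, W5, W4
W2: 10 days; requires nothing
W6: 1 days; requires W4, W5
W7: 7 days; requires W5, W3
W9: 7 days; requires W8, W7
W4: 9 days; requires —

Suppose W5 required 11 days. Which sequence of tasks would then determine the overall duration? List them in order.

W4, W5, W8, W9

The binding path is W4→W5→W8→W9 = 9+8+8+7 = 32; finish at 32 days.
W5 is on the critical path; changing it to 11 makes that path 35 days.
That remains the longest chain; total 35 days.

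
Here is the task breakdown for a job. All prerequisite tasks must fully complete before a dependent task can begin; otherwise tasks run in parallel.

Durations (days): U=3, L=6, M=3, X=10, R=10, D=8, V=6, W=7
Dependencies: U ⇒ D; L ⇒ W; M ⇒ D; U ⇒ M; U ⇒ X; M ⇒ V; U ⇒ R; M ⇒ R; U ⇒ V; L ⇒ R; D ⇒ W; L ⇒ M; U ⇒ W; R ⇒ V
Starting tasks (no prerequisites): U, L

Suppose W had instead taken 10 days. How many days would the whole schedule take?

27

The binding path is L→M→R→V = 6+3+10+6 = 25; finish at 25 days.
W has 1 day of float (longest path through it is 24).
Now L→M→D→W = 6+3+8+10 = 27 is longest, so the finish becomes 27 days.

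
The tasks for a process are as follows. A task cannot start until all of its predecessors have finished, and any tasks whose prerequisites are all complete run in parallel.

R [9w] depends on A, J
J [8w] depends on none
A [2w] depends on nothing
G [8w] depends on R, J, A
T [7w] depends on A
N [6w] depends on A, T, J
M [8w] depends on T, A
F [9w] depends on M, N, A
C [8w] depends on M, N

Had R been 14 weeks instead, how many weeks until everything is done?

As given, the longest chain is A→T→M→F = 2+7+8+9 = 26, so the finish is 26 weeks.
The longest path through R is only 25 weeks, so R has float 1.
The binding chain switches to J→R→G = 8+14+8 = 30; finish 30 weeks.

30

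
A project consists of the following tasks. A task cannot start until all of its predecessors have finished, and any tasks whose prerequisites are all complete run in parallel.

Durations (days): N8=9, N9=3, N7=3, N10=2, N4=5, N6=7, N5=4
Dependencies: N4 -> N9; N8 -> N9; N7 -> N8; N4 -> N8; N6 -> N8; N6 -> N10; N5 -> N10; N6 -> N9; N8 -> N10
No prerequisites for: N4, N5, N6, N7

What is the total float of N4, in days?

2

Critical path: N6→N8→N9 = 7+9+3 = 19, so the finish is 19 days.
Longest path through N4: 17 days (earliest finish 5, latest finish 7).
Slack of N4 = 2 − 0 = 2 days.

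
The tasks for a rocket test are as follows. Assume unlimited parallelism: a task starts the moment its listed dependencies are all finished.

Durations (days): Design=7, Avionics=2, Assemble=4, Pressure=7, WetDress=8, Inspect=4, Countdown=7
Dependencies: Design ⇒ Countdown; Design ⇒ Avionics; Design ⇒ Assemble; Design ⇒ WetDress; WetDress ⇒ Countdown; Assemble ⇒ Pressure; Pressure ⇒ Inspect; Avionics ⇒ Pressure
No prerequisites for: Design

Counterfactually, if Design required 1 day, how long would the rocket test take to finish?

16

Baseline: Design→Assemble→Pressure→Inspect = 7+4+7+4 = 22 → 22 days.
Design is on the critical path; changing it to 1 makes that path 16 days.
That remains the longest chain; total 16 days.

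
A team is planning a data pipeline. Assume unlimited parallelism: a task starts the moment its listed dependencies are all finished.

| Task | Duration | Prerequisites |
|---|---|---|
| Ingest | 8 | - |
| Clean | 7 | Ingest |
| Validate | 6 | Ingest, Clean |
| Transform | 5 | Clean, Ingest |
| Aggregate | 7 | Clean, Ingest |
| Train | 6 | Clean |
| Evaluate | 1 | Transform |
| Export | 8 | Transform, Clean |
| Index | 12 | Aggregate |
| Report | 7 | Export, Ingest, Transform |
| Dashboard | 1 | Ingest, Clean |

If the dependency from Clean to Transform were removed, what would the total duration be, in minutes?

Before: longest chain Ingest→Clean→Transform→Export→Report = 8+7+5+8+7 = 35, finish 35.
Without Clean→Transform, Transform's earliest start moves from 15 to 8.
New critical path: Ingest→Clean→Aggregate→Index = 8+7+7+12 = 34 ⇒ 34 minutes.

34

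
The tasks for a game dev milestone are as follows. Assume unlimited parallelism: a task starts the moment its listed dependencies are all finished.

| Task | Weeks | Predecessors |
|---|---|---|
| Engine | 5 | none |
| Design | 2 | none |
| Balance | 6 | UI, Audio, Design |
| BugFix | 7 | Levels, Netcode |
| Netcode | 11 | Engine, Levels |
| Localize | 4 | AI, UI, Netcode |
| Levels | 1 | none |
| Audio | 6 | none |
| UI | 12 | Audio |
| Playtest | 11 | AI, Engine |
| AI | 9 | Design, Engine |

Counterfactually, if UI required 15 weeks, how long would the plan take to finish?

The binding path is Engine→AI→Playtest = 5+9+11 = 25; finish at 25 weeks.
UI is off the critical path — its longest chain is 24 weeks, giving 1 of slack.
Now Audio→UI→Balance = 6+15+6 = 27 is longest, so the finish becomes 27 weeks.

27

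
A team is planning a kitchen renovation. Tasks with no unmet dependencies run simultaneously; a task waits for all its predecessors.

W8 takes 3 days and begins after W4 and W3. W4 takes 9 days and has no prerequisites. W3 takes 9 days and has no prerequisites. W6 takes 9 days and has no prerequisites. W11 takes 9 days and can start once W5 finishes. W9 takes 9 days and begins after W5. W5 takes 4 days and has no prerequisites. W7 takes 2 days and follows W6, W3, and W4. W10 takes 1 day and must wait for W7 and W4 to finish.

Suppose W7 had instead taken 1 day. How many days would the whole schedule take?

13

Actual critical path: W5→W9 = 4+9 = 13 ⇒ 13 days.
The longest path through W7 is only 12 days, so W7 has float 1.
The critical path is still W5→W9; finish is now 13 days.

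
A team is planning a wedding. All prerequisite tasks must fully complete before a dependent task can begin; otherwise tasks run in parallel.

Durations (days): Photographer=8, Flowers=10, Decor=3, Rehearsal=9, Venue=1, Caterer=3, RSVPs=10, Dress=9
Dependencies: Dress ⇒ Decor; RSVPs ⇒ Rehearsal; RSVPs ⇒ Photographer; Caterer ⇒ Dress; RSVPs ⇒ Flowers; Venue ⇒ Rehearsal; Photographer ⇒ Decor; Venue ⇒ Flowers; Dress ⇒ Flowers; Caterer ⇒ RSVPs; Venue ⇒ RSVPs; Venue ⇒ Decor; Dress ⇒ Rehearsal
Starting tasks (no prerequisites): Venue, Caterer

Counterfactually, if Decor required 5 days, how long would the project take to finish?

The binding path is Caterer→RSVPs→Photographer→Decor = 3+10+8+3 = 24; finish at 24 days.
Since Decor is critical, the +2 change carries straight to that chain (now 26 days).
That remains the longest chain; total 26 days.

26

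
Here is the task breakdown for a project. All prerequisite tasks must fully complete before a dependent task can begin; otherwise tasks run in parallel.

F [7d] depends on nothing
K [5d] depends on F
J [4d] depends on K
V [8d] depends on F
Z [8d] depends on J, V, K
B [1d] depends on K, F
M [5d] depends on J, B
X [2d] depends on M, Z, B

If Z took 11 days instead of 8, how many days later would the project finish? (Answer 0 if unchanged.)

3

Baseline: F→K→J→Z→X = 7+5+4+8+2 = 26 → 26 days.
Z lies on that path, so at 11 days the path becomes 29 days.
No other chain overtakes it, so the finish is 29 days.
Change in finish: 29 − 26 = +3 days.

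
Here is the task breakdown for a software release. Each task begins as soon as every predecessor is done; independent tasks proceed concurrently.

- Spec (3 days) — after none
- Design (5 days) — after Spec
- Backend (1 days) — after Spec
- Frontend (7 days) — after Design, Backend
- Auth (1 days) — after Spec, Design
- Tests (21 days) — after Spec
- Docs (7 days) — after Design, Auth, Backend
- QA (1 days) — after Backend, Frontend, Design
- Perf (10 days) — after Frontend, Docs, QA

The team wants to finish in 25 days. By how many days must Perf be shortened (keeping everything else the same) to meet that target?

Current finish: 26 days; target: 25.
Perf is on every critical path, so each day cut from Perf cuts the finish by one (this holds down to a finish of 24).
Need 26 − 25 = 1 day off Perf → Perf becomes 9 days, finish becomes 25.

1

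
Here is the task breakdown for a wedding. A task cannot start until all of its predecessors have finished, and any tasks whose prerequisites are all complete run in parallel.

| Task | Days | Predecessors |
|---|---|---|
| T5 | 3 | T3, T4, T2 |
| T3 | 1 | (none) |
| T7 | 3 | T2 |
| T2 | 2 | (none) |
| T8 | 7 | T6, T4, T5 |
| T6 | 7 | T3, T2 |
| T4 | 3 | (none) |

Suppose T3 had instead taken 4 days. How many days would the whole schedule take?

18

The binding path is T2→T6→T8 = 2+7+7 = 16; finish at 16 days.
T3 has 1 day of float (longest path through it is 15).
Now T3→T6→T8 = 4+7+7 = 18 is longest, so the finish becomes 18 days.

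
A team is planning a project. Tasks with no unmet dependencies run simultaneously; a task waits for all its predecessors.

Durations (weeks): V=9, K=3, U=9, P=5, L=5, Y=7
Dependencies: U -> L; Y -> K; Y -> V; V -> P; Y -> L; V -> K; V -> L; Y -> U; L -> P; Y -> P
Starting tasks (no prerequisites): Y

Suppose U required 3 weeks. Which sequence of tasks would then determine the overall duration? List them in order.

As given, the longest chain is Y→U→L→P = 7+9+5+5 = 26, so the finish is 26 weeks.
U lies on that path, so at 3 weeks the path becomes 20 weeks.
New critical path: Y→V→L→P = 7+9+5+5 = 26 ⇒ 26 weeks.

Y, V, L, P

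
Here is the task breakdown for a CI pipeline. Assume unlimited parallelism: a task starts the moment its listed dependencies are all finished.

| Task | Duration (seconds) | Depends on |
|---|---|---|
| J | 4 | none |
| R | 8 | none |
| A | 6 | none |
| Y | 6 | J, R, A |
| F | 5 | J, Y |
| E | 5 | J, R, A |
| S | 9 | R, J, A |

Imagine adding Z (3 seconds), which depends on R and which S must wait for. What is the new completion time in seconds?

20

Originally the project takes 19 seconds.
With Z inserted, S now waits for max(R, J, A, Z).
New critical path: R→Z→S = 8+3+9 = 20 ⇒ 20 seconds.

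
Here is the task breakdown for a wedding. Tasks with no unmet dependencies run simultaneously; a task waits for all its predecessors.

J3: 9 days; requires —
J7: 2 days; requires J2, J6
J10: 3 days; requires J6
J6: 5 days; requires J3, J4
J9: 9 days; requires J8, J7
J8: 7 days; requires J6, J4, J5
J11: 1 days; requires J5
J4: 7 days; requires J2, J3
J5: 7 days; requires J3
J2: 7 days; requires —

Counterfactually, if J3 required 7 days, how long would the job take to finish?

Baseline: J3→J4→J6→J8→J9 = 9+7+5+7+9 = 37 → 37 days.
J3 lies on that path, so at 7 days the path becomes 35 days.
New critical path: J2→J4→J6→J8→J9 = 7+7+5+7+9 = 35 ⇒ 35 days.

35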